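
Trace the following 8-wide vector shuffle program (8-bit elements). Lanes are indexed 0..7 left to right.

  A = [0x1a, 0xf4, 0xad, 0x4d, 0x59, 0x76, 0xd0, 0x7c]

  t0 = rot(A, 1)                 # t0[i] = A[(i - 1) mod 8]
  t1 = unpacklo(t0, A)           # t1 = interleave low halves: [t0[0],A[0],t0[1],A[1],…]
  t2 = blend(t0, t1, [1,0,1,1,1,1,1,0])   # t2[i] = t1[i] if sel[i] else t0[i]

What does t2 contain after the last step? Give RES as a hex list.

RES = [ 0x7c  0x1a  0x1a  0xf4  0xf4  0xad  0xad  0xd0 ]

t0 = [0x7c, 0x1a, 0xf4, 0xad, 0x4d, 0x59, 0x76, 0xd0]
t1 = [0x7c, 0x1a, 0x1a, 0xf4, 0xf4, 0xad, 0xad, 0x4d]
t2 = [0x7c, 0x1a, 0x1a, 0xf4, 0xf4, 0xad, 0xad, 0xd0]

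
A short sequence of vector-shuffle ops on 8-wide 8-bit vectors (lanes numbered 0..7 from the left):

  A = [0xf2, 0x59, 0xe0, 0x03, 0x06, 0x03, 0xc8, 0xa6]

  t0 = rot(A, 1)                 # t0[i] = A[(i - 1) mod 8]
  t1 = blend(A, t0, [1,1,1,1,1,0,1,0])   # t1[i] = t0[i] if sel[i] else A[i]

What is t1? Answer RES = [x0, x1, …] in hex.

RES = [0xa6, 0xf2, 0x59, 0xe0, 0x03, 0x03, 0x03, 0xa6]

→ t0 |a6|f2|59|e0|03|06|03|c8|
→ t1 |a6|f2|59|e0|03|03|03|a6|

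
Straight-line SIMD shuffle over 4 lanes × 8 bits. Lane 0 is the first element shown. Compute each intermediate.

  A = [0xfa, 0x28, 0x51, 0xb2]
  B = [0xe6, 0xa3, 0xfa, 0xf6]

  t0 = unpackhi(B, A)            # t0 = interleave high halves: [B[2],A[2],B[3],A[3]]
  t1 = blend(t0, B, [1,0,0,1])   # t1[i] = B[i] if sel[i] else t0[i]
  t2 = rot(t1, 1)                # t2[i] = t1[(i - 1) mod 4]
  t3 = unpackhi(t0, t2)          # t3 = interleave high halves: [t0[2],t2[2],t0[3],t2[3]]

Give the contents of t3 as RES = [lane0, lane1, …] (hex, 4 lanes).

→ t0 |fa|51|f6|b2|
→ t1 |e6|51|f6|f6|
→ t2 |f6|e6|51|f6|
→ t3 |f6|51|b2|f6|

RES = [0xf6, 0x51, 0xb2, 0xf6]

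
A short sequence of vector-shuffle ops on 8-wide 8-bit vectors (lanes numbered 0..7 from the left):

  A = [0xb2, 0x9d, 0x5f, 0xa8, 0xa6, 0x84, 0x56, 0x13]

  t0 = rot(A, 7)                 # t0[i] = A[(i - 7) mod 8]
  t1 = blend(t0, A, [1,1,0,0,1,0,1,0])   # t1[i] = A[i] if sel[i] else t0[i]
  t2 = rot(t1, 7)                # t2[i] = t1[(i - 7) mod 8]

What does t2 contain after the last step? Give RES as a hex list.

RES = [0x9d, 0xa8, 0xa6, 0xa6, 0x56, 0x56, 0xb2, 0xb2]

t0 = [0x9d, 0x5f, 0xa8, 0xa6, 0x84, 0x56, 0x13, 0xb2]
t1 = [0xb2, 0x9d, 0xa8, 0xa6, 0xa6, 0x56, 0x56, 0xb2]
t2 = [0x9d, 0xa8, 0xa6, 0xa6, 0x56, 0x56, 0xb2, 0xb2]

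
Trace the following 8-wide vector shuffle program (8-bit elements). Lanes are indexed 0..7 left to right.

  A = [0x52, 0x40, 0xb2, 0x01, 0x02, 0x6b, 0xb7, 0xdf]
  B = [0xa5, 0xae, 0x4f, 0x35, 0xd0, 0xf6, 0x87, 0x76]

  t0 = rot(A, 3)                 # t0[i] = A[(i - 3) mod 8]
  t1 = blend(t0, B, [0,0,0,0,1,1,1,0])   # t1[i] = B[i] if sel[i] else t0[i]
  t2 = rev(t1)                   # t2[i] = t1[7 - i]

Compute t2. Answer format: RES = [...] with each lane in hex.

RES = [0x02, 0x87, 0xf6, 0xd0, 0x52, 0xdf, 0xb7, 0x6b]

t0 = [0x6b, 0xb7, 0xdf, 0x52, 0x40, 0xb2, 0x01, 0x02]
t1 = [0x6b, 0xb7, 0xdf, 0x52, 0xd0, 0xf6, 0x87, 0x02]
t2 = [0x02, 0x87, 0xf6, 0xd0, 0x52, 0xdf, 0xb7, 0x6b]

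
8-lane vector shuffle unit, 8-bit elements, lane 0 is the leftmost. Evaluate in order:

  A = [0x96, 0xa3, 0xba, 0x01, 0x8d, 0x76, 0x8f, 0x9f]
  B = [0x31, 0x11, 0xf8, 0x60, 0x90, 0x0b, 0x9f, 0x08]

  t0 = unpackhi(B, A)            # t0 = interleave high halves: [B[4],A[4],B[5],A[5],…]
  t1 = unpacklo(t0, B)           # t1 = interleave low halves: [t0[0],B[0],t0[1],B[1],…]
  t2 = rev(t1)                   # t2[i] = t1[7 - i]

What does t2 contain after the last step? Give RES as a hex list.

RES = [0x60, 0x76, 0xf8, 0x0b, 0x11, 0x8d, 0x31, 0x90]

→ t0 |90|8d|0b|76|9f|8f|08|9f|
→ t1 |90|31|8d|11|0b|f8|76|60|
→ t2 |60|76|f8|0b|11|8d|31|90|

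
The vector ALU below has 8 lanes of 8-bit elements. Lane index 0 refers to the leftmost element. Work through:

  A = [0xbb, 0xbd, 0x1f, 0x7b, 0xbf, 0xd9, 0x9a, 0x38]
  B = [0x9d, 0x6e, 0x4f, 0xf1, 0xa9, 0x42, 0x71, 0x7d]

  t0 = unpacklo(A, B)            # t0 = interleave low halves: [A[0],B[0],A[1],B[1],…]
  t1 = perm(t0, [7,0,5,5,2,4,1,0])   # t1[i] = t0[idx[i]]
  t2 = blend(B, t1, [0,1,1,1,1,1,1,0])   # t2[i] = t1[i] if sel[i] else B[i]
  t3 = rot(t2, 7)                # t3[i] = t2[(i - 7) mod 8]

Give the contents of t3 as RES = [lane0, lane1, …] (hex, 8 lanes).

→ t0 |bb|9d|bd|6e|1f|4f|7b|f1|
→ t1 |f1|bb|4f|4f|bd|1f|9d|bb|
→ t2 |9d|bb|4f|4f|bd|1f|9d|7d|
→ t3 |bb|4f|4f|bd|1f|9d|7d|9d|

RES = [0xbb, 0x4f, 0x4f, 0xbd, 0x1f, 0x9d, 0x7d, 0x9d]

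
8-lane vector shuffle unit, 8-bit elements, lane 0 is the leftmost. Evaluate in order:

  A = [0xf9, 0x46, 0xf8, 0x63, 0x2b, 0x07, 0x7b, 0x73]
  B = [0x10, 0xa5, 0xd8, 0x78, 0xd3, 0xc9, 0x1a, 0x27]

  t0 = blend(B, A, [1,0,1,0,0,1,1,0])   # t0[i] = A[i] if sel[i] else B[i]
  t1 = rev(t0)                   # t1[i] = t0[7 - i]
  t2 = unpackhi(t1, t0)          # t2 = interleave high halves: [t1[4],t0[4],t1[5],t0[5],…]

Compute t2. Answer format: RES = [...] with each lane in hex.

t0 = [0xf9, 0xa5, 0xf8, 0x78, 0xd3, 0x07, 0x7b, 0x27]
t1 = [0x27, 0x7b, 0x07, 0xd3, 0x78, 0xf8, 0xa5, 0xf9]
t2 = [0x78, 0xd3, 0xf8, 0x07, 0xa5, 0x7b, 0xf9, 0x27]

RES = [0x78, 0xd3, 0xf8, 0x07, 0xa5, 0x7b, 0xf9, 0x27]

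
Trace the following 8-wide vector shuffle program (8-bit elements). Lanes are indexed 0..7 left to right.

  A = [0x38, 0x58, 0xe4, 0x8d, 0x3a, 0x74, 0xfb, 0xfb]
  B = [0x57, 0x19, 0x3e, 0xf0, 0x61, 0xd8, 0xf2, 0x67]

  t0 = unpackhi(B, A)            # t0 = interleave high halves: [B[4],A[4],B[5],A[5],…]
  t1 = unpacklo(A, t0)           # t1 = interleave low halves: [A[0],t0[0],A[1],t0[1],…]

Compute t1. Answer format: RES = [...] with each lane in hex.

RES = [ 0x38  0x61  0x58  0x3a  0xe4  0xd8  0x8d  0x74 ]

→ t0 |61|3a|d8|74|f2|fb|67|fb|
→ t1 |38|61|58|3a|e4|d8|8d|74|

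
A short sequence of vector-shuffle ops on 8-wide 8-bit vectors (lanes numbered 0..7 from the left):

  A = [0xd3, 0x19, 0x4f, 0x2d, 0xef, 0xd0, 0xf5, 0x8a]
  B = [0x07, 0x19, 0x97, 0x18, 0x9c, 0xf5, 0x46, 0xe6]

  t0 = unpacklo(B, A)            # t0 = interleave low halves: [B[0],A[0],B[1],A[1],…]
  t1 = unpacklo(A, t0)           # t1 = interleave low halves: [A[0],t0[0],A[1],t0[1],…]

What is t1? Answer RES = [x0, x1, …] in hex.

RES = [ 0xd3  0x07  0x19  0xd3  0x4f  0x19  0x2d  0x19 ]

  t0: 07 d3 19 19 97 4f 18 2d
  t1: d3 07 19 d3 4f 19 2d 19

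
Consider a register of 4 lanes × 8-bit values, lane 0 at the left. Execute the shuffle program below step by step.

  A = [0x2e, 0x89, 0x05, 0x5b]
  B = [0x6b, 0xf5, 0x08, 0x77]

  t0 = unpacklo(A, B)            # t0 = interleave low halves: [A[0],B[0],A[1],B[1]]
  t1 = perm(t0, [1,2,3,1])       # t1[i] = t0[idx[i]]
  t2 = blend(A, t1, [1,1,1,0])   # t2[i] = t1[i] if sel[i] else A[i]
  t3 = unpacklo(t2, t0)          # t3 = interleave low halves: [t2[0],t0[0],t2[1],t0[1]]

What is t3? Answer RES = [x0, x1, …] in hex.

→ t0 |2e|6b|89|f5|
→ t1 |6b|89|f5|6b|
→ t2 |6b|89|f5|5b|
→ t3 |6b|2e|89|6b|

RES = [0x6b, 0x2e, 0x89, 0x6b]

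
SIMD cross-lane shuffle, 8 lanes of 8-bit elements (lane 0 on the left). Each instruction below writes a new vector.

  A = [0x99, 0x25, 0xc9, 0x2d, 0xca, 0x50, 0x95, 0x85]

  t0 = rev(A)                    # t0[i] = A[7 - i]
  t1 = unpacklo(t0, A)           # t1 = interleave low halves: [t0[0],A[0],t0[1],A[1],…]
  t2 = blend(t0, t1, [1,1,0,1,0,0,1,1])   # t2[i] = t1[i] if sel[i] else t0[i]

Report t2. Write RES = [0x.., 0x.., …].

t0 = [0x85, 0x95, 0x50, 0xca, 0x2d, 0xc9, 0x25, 0x99]
t1 = [0x85, 0x99, 0x95, 0x25, 0x50, 0xc9, 0xca, 0x2d]
t2 = [0x85, 0x99, 0x50, 0x25, 0x2d, 0xc9, 0xca, 0x2d]

RES = [0x85, 0x99, 0x50, 0x25, 0x2d, 0xc9, 0xca, 0x2d]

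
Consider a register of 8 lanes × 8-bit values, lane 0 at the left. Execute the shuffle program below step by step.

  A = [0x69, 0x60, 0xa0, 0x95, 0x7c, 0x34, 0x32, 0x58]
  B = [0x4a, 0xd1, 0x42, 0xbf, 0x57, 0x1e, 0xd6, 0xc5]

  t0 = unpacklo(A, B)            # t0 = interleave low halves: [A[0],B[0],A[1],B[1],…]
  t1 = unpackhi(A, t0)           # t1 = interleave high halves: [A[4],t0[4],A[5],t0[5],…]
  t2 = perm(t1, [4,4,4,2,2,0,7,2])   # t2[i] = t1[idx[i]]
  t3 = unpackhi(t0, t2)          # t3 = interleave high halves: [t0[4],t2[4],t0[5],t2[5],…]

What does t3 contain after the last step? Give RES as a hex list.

  t0: 69 4a 60 d1 a0 42 95 bf
  t1: 7c a0 34 42 32 95 58 bf
  t2: 32 32 32 34 34 7c bf 34
  t3: a0 34 42 7c 95 bf bf 34

RES = [0xa0, 0x34, 0x42, 0x7c, 0x95, 0xbf, 0xbf, 0x34]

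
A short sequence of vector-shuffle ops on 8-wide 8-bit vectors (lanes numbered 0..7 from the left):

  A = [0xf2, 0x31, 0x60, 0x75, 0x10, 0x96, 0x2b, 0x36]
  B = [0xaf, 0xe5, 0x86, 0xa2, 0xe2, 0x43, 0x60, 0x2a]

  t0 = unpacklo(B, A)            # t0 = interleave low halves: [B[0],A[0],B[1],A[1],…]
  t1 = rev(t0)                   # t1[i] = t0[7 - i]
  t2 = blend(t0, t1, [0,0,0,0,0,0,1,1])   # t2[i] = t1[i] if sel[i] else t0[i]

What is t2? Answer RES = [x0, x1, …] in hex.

→ t0 |af|f2|e5|31|86|60|a2|75|
→ t1 |75|a2|60|86|31|e5|f2|af|
→ t2 |af|f2|e5|31|86|60|f2|af|

RES = [ 0xaf  0xf2  0xe5  0x31  0x86  0x60  0xf2  0xaf ]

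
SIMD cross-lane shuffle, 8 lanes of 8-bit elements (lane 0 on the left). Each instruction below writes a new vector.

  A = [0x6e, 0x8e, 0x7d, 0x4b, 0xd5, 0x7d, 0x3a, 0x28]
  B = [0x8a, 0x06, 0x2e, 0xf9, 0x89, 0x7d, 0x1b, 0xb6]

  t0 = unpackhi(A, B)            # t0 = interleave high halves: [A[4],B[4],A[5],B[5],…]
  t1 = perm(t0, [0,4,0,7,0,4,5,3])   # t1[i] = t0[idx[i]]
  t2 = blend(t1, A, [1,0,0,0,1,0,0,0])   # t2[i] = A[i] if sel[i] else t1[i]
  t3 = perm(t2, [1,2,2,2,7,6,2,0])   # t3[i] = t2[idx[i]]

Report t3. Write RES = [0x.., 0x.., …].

t0 = [0xd5, 0x89, 0x7d, 0x7d, 0x3a, 0x1b, 0x28, 0xb6]
t1 = [0xd5, 0x3a, 0xd5, 0xb6, 0xd5, 0x3a, 0x1b, 0x7d]
t2 = [0x6e, 0x3a, 0xd5, 0xb6, 0xd5, 0x3a, 0x1b, 0x7d]
t3 = [0x3a, 0xd5, 0xd5, 0xd5, 0x7d, 0x1b, 0xd5, 0x6e]

RES = [ 0x3a  0xd5  0xd5  0xd5  0x7d  0x1b  0xd5  0x6e ]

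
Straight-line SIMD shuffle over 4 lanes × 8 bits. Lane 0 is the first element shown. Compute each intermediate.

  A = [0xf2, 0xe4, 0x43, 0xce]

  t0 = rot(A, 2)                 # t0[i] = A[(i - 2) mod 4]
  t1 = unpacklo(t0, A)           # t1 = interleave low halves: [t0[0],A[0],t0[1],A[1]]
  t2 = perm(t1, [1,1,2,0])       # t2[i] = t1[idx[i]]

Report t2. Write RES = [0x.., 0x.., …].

RES = [ 0xf2  0xf2  0xce  0x43 ]

  t0: 43 ce f2 e4
  t1: 43 f2 ce e4
  t2: f2 f2 ce 43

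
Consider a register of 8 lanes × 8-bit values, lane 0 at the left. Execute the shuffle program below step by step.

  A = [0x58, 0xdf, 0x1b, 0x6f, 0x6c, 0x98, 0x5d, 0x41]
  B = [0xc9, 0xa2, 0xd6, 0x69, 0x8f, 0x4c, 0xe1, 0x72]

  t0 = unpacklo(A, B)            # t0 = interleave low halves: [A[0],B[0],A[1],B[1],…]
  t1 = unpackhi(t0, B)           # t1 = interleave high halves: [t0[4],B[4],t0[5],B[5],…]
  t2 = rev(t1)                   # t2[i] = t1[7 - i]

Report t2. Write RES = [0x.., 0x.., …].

→ t0 |58|c9|df|a2|1b|d6|6f|69|
→ t1 |1b|8f|d6|4c|6f|e1|69|72|
→ t2 |72|69|e1|6f|4c|d6|8f|1b|

RES = [ 0x72  0x69  0xe1  0x6f  0x4c  0xd6  0x8f  0x1b ]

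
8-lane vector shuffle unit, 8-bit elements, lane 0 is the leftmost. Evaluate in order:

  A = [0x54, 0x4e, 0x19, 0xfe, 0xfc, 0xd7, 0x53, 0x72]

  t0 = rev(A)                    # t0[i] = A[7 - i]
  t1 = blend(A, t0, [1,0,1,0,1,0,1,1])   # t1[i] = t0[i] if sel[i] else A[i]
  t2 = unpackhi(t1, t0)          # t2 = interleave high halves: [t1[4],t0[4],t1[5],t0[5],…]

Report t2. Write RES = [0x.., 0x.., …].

→ t0 |72|53|d7|fc|fe|19|4e|54|
→ t1 |72|4e|d7|fe|fe|d7|4e|54|
→ t2 |fe|fe|d7|19|4e|4e|54|54|

RES = [ 0xfe  0xfe  0xd7  0x19  0x4e  0x4e  0x54  0x54 ]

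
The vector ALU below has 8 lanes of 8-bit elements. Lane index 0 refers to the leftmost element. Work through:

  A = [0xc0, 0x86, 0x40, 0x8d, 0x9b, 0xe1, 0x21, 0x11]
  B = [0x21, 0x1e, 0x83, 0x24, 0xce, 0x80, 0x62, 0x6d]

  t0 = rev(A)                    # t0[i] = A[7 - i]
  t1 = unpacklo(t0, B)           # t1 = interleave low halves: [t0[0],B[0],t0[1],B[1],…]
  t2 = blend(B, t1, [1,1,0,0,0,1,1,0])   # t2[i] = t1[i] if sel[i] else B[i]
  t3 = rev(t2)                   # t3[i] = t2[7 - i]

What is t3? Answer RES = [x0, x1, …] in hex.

RES = [ 0x6d  0x9b  0x83  0xce  0x24  0x83  0x21  0x11 ]

  t0: 11 21 e1 9b 8d 40 86 c0
  t1: 11 21 21 1e e1 83 9b 24
  t2: 11 21 83 24 ce 83 9b 6d
  t3: 6d 9b 83 ce 24 83 21 11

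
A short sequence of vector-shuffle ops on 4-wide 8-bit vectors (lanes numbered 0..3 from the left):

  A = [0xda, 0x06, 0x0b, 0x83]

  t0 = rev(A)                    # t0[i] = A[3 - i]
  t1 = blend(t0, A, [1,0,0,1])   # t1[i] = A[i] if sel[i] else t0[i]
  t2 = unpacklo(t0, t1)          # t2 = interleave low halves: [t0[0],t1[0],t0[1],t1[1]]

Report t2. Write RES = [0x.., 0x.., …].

t0 = [0x83, 0x0b, 0x06, 0xda]
t1 = [0xda, 0x0b, 0x06, 0x83]
t2 = [0x83, 0xda, 0x0b, 0x0b]

RES = [0x83, 0xda, 0x0b, 0x0b]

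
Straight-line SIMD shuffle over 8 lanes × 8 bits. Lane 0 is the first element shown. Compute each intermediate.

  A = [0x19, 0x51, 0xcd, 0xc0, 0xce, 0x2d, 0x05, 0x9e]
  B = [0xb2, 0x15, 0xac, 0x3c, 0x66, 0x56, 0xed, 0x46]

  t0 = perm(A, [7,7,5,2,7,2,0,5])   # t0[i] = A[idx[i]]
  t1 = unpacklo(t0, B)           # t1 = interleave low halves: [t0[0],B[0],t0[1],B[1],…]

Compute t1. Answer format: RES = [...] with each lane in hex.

RES = [0x9e, 0xb2, 0x9e, 0x15, 0x2d, 0xac, 0xcd, 0x3c]

t0 = [0x9e, 0x9e, 0x2d, 0xcd, 0x9e, 0xcd, 0x19, 0x2d]
t1 = [0x9e, 0xb2, 0x9e, 0x15, 0x2d, 0xac, 0xcd, 0x3c]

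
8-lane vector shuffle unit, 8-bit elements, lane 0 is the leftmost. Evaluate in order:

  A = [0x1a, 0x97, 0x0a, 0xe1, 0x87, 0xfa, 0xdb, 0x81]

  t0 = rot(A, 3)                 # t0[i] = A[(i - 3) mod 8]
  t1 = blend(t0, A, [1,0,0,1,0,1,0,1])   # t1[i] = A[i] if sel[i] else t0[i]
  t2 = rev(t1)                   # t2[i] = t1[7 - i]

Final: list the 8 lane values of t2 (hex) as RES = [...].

→ t0 |fa|db|81|1a|97|0a|e1|87|
→ t1 |1a|db|81|e1|97|fa|e1|81|
→ t2 |81|e1|fa|97|e1|81|db|1a|

RES = [ 0x81  0xe1  0xfa  0x97  0xe1  0x81  0xdb  0x1a ]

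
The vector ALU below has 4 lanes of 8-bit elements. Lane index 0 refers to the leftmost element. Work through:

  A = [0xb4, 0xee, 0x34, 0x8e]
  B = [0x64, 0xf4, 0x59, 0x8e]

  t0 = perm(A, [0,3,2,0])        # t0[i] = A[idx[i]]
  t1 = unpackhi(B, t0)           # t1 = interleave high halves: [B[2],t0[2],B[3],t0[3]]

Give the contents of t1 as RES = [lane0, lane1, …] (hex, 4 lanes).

RES = [ 0x59  0x34  0x8e  0xb4 ]

  t0: b4 8e 34 b4
  t1: 59 34 8e b4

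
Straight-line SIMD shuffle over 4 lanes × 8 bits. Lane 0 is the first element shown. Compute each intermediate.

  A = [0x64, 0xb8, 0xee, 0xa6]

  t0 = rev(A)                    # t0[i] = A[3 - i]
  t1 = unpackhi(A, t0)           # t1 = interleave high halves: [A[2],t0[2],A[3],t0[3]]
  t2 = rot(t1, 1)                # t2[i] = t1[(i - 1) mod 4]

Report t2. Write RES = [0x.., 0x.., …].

→ t0 |a6|ee|b8|64|
→ t1 |ee|b8|a6|64|
→ t2 |64|ee|b8|a6|

RES = [0x64, 0xee, 0xb8, 0xa6]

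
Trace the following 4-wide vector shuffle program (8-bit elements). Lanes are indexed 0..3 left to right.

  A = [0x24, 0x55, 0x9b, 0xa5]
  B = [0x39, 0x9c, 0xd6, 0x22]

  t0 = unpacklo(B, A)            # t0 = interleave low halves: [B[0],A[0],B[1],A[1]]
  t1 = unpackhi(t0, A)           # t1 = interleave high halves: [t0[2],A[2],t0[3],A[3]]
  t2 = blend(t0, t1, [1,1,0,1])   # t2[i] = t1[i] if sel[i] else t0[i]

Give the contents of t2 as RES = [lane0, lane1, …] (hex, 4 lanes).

t0 = [0x39, 0x24, 0x9c, 0x55]
t1 = [0x9c, 0x9b, 0x55, 0xa5]
t2 = [0x9c, 0x9b, 0x9c, 0xa5]

RES = [ 0x9c  0x9b  0x9c  0xa5 ]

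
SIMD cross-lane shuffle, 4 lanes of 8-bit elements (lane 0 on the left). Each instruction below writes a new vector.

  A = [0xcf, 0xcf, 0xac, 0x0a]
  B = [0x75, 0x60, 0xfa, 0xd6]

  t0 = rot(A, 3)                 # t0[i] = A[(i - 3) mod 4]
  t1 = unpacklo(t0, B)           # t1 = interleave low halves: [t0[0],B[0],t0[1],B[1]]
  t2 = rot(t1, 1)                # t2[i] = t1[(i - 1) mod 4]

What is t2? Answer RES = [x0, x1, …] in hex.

RES = [ 0x60  0xcf  0x75  0xac ]

  t0: cf ac 0a cf
  t1: cf 75 ac 60
  t2: 60 cf 75 ac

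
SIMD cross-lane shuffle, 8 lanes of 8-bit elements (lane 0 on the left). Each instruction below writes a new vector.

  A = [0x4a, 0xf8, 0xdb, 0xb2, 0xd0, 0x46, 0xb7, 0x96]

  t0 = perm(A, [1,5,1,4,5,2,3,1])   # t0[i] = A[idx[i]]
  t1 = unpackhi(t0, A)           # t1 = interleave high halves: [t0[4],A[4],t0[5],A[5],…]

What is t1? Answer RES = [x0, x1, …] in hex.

RES = [ 0x46  0xd0  0xdb  0x46  0xb2  0xb7  0xf8  0x96 ]

t0 = [0xf8, 0x46, 0xf8, 0xd0, 0x46, 0xdb, 0xb2, 0xf8]
t1 = [0x46, 0xd0, 0xdb, 0x46, 0xb2, 0xb7, 0xf8, 0x96]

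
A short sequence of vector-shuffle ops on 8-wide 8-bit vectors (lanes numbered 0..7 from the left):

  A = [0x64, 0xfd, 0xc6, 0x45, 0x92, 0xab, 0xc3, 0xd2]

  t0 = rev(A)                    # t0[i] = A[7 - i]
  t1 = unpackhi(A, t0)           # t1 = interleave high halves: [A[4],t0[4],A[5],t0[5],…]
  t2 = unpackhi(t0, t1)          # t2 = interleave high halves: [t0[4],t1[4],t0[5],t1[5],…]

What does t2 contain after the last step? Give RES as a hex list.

→ t0 |d2|c3|ab|92|45|c6|fd|64|
→ t1 |92|45|ab|c6|c3|fd|d2|64|
→ t2 |45|c3|c6|fd|fd|d2|64|64|

RES = [0x45, 0xc3, 0xc6, 0xfd, 0xfd, 0xd2, 0x64, 0x64]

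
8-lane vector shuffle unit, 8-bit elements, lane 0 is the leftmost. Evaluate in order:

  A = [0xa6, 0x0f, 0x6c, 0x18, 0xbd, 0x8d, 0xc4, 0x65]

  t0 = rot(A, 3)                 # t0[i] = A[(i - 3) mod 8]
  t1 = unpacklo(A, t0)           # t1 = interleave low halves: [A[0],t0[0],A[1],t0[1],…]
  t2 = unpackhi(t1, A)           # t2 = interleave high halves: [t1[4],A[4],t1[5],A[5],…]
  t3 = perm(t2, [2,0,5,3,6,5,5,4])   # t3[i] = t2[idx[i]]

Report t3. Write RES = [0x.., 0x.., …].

RES = [ 0x65  0x6c  0xc4  0x8d  0xa6  0xc4  0xc4  0x18 ]

  t0: 8d c4 65 a6 0f 6c 18 bd
  t1: a6 8d 0f c4 6c 65 18 a6
  t2: 6c bd 65 8d 18 c4 a6 65
  t3: 65 6c c4 8d a6 c4 c4 18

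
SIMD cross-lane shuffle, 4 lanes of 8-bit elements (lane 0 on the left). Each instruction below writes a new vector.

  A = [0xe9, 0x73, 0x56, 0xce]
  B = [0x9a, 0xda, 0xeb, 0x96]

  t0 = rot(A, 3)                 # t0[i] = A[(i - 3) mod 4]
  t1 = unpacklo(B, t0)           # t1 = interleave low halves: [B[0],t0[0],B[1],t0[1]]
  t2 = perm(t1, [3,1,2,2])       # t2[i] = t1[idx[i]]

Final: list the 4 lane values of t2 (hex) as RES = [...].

RES = [ 0x56  0x73  0xda  0xda ]

t0 = [0x73, 0x56, 0xce, 0xe9]
t1 = [0x9a, 0x73, 0xda, 0x56]
t2 = [0x56, 0x73, 0xda, 0xda]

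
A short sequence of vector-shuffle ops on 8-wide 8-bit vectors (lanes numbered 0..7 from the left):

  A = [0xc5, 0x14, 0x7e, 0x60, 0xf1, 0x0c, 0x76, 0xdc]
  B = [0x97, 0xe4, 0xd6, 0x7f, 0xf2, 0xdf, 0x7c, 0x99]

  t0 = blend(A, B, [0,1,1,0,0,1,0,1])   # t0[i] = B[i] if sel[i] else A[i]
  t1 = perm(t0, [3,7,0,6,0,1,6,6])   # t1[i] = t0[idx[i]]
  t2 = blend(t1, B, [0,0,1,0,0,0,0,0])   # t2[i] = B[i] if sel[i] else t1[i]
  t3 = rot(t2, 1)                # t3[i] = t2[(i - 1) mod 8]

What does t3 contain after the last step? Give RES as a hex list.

RES = [0x76, 0x60, 0x99, 0xd6, 0x76, 0xc5, 0xe4, 0x76]

→ t0 |c5|e4|d6|60|f1|df|76|99|
→ t1 |60|99|c5|76|c5|e4|76|76|
→ t2 |60|99|d6|76|c5|e4|76|76|
→ t3 |76|60|99|d6|76|c5|e4|76|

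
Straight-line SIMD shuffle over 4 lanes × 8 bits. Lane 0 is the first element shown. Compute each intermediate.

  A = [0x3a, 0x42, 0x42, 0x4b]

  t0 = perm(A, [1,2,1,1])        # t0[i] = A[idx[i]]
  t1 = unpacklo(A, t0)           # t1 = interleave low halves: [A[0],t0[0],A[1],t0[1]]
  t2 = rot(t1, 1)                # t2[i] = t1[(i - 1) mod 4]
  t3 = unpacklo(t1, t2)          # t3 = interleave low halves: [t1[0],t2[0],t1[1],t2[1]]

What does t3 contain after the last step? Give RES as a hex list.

→ t0 |42|42|42|42|
→ t1 |3a|42|42|42|
→ t2 |42|3a|42|42|
→ t3 |3a|42|42|3a|

RES = [ 0x3a  0x42  0x42  0x3a ]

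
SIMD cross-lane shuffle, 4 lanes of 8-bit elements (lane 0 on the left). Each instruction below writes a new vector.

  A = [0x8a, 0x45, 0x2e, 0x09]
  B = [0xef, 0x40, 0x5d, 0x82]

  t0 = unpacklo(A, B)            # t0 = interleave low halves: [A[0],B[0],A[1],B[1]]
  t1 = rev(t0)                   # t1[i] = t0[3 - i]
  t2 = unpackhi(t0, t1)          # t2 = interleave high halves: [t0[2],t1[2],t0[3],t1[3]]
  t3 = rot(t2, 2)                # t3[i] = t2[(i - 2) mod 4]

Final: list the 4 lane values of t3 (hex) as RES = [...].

  t0: 8a ef 45 40
  t1: 40 45 ef 8a
  t2: 45 ef 40 8a
  t3: 40 8a 45 ef

RES = [0x40, 0x8a, 0x45, 0xef]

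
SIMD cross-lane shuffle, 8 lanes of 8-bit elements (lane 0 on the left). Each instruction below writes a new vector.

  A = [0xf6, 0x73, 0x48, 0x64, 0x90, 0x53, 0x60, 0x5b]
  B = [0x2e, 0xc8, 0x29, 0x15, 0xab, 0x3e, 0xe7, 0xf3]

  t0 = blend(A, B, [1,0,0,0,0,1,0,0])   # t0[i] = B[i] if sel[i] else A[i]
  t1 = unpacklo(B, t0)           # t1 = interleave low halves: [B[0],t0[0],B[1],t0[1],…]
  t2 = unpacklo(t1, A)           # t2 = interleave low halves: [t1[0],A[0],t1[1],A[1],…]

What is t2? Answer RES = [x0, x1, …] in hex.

RES = [ 0x2e  0xf6  0x2e  0x73  0xc8  0x48  0x73  0x64 ]

→ t0 |2e|73|48|64|90|3e|60|5b|
→ t1 |2e|2e|c8|73|29|48|15|64|
→ t2 |2e|f6|2e|73|c8|48|73|64|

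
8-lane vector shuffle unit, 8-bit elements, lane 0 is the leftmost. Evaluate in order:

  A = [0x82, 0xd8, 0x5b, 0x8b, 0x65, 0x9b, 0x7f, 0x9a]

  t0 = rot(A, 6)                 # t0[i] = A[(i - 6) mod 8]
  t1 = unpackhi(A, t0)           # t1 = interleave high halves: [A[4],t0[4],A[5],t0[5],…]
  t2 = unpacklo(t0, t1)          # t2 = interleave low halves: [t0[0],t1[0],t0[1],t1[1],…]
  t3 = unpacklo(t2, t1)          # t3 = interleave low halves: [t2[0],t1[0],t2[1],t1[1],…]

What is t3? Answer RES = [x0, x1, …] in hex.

RES = [ 0x5b  0x65  0x65  0x7f  0x8b  0x9b  0x7f  0x9a ]

  t0: 5b 8b 65 9b 7f 9a 82 d8
  t1: 65 7f 9b 9a 7f 82 9a d8
  t2: 5b 65 8b 7f 65 9b 9b 9a
  t3: 5b 65 65 7f 8b 9b 7f 9a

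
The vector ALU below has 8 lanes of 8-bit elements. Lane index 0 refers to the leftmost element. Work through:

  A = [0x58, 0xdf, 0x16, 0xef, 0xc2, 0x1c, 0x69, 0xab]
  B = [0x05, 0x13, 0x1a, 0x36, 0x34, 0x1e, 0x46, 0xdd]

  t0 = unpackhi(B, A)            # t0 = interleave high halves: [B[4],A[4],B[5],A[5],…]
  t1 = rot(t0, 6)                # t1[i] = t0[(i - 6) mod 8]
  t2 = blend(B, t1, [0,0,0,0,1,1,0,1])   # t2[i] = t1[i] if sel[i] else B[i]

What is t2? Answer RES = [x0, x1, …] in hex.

RES = [ 0x05  0x13  0x1a  0x36  0xdd  0xab  0x46  0xc2 ]

  t0: 34 c2 1e 1c 46 69 dd ab
  t1: 1e 1c 46 69 dd ab 34 c2
  t2: 05 13 1a 36 dd ab 46 c2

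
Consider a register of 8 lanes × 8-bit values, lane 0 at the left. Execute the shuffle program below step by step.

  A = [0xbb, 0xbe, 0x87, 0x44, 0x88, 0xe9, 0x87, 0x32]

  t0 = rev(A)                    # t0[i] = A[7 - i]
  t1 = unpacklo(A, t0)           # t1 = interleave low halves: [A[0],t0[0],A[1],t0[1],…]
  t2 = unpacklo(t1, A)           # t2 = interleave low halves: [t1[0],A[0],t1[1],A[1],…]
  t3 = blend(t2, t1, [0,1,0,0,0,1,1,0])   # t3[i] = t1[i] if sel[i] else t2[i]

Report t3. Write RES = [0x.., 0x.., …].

→ t0 |32|87|e9|88|44|87|be|bb|
→ t1 |bb|32|be|87|87|e9|44|88|
→ t2 |bb|bb|32|be|be|87|87|44|
→ t3 |bb|32|32|be|be|e9|44|44|

RES = [ 0xbb  0x32  0x32  0xbe  0xbe  0xe9  0x44  0x44 ]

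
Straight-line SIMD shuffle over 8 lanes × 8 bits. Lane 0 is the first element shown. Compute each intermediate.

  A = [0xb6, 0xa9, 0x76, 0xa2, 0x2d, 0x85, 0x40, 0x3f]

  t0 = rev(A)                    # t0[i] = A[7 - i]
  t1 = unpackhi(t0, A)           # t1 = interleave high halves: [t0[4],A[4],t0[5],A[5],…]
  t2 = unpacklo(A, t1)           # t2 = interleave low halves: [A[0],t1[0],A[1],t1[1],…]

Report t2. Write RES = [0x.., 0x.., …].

RES = [0xb6, 0xa2, 0xa9, 0x2d, 0x76, 0x76, 0xa2, 0x85]

t0 = [0x3f, 0x40, 0x85, 0x2d, 0xa2, 0x76, 0xa9, 0xb6]
t1 = [0xa2, 0x2d, 0x76, 0x85, 0xa9, 0x40, 0xb6, 0x3f]
t2 = [0xb6, 0xa2, 0xa9, 0x2d, 0x76, 0x76, 0xa2, 0x85]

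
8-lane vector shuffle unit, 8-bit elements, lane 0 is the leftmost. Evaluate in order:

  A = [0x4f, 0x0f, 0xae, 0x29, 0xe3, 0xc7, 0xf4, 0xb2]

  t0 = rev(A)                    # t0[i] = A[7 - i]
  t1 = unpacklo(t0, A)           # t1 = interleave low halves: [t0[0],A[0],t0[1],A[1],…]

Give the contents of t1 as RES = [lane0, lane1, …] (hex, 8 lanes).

→ t0 |b2|f4|c7|e3|29|ae|0f|4f|
→ t1 |b2|4f|f4|0f|c7|ae|e3|29|

RES = [0xb2, 0x4f, 0xf4, 0x0f, 0xc7, 0xae, 0xe3, 0x29]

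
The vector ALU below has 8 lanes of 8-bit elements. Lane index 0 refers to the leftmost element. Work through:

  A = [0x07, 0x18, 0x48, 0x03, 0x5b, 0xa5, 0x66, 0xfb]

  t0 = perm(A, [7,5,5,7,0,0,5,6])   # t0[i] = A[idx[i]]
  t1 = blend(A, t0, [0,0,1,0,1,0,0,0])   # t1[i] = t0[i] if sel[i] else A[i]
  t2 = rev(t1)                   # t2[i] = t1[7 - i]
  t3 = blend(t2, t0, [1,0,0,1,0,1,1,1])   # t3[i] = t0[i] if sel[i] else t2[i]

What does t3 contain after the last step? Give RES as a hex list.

RES = [ 0xfb  0x66  0xa5  0xfb  0x03  0x07  0xa5  0x66 ]

t0 = [0xfb, 0xa5, 0xa5, 0xfb, 0x07, 0x07, 0xa5, 0x66]
t1 = [0x07, 0x18, 0xa5, 0x03, 0x07, 0xa5, 0x66, 0xfb]
t2 = [0xfb, 0x66, 0xa5, 0x07, 0x03, 0xa5, 0x18, 0x07]
t3 = [0xfb, 0x66, 0xa5, 0xfb, 0x03, 0x07, 0xa5, 0x66]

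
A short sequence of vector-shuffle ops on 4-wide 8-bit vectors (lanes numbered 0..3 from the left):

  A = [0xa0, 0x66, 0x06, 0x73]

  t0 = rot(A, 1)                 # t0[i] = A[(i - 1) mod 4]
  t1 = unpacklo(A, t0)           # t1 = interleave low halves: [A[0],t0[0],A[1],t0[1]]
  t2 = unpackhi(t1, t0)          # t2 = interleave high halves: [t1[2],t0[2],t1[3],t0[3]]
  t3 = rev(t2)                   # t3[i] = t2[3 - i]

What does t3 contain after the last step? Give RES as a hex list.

RES = [ 0x06  0xa0  0x66  0x66 ]

  t0: 73 a0 66 06
  t1: a0 73 66 a0
  t2: 66 66 a0 06
  t3: 06 a0 66 66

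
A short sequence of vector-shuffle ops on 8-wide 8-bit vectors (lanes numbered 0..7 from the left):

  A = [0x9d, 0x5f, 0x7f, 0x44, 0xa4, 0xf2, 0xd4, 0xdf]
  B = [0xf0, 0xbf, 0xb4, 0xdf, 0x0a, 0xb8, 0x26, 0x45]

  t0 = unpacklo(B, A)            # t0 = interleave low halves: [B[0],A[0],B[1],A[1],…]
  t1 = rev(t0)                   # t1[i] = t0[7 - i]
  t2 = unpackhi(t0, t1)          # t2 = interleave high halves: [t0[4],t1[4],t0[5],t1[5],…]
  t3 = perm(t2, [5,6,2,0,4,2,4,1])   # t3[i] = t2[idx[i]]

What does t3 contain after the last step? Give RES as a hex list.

RES = [ 0x9d  0x44  0x7f  0xb4  0xdf  0x7f  0xdf  0x5f ]

  t0: f0 9d bf 5f b4 7f df 44
  t1: 44 df 7f b4 5f bf 9d f0
  t2: b4 5f 7f bf df 9d 44 f0
  t3: 9d 44 7f b4 df 7f df 5f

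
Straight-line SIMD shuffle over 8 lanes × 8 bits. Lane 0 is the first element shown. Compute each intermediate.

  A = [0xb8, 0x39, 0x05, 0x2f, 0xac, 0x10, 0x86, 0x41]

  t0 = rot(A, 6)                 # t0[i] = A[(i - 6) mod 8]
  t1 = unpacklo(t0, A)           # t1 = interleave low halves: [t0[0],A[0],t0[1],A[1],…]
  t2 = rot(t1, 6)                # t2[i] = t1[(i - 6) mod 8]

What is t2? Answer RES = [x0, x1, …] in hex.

RES = [ 0x2f  0x39  0xac  0x05  0x10  0x2f  0x05  0xb8 ]

→ t0 |05|2f|ac|10|86|41|b8|39|
→ t1 |05|b8|2f|39|ac|05|10|2f|
→ t2 |2f|39|ac|05|10|2f|05|b8|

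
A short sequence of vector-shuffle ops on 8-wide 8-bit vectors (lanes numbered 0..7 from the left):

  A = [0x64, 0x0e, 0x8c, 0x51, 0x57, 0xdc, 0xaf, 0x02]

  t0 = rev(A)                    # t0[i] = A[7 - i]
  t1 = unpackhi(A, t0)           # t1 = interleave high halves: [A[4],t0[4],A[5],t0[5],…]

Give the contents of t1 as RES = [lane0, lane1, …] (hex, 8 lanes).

  t0: 02 af dc 57 51 8c 0e 64
  t1: 57 51 dc 8c af 0e 02 64

RES = [ 0x57  0x51  0xdc  0x8c  0xaf  0x0e  0x02  0x64 ]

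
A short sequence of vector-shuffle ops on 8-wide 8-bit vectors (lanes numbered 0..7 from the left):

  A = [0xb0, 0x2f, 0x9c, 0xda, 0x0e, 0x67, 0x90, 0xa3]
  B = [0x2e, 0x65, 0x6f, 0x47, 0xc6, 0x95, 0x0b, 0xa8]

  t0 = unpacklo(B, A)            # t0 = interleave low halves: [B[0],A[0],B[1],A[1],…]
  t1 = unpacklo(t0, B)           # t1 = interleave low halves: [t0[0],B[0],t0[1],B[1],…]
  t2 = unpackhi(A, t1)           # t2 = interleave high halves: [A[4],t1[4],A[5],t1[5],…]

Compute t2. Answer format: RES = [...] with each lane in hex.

RES = [0x0e, 0x65, 0x67, 0x6f, 0x90, 0x2f, 0xa3, 0x47]

  t0: 2e b0 65 2f 6f 9c 47 da
  t1: 2e 2e b0 65 65 6f 2f 47
  t2: 0e 65 67 6f 90 2f a3 47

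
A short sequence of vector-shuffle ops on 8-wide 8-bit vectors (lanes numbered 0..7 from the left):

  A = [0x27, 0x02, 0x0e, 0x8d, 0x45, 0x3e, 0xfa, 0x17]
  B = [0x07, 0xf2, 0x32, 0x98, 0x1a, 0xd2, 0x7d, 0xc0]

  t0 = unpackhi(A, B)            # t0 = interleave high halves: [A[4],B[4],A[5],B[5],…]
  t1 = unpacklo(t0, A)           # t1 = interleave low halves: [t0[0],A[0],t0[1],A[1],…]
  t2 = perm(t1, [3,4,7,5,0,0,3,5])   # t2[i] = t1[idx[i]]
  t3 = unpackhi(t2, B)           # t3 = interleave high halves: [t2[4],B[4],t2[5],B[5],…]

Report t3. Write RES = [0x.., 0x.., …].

RES = [ 0x45  0x1a  0x45  0xd2  0x02  0x7d  0x0e  0xc0 ]

→ t0 |45|1a|3e|d2|fa|7d|17|c0|
→ t1 |45|27|1a|02|3e|0e|d2|8d|
→ t2 |02|3e|8d|0e|45|45|02|0e|
→ t3 |45|1a|45|d2|02|7d|0e|c0|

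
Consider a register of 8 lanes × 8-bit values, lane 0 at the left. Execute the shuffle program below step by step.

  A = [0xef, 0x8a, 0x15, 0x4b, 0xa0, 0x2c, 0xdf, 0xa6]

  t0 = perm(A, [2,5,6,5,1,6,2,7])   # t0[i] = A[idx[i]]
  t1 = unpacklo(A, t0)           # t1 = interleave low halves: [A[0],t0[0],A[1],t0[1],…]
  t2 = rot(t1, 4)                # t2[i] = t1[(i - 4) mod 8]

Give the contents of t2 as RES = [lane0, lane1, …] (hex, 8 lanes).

  t0: 15 2c df 2c 8a df 15 a6
  t1: ef 15 8a 2c 15 df 4b 2c
  t2: 15 df 4b 2c ef 15 8a 2c

RES = [0x15, 0xdf, 0x4b, 0x2c, 0xef, 0x15, 0x8a, 0x2c]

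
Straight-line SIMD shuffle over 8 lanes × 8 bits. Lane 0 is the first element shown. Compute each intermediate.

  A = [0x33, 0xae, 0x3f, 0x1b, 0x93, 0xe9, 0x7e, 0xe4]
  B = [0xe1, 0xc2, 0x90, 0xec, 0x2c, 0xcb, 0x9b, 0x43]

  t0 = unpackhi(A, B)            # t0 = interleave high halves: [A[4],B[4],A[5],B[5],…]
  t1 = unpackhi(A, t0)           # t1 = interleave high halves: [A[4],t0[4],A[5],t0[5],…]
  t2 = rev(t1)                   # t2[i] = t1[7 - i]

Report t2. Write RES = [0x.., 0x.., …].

RES = [ 0x43  0xe4  0xe4  0x7e  0x9b  0xe9  0x7e  0x93 ]

  t0: 93 2c e9 cb 7e 9b e4 43
  t1: 93 7e e9 9b 7e e4 e4 43
  t2: 43 e4 e4 7e 9b e9 7e 93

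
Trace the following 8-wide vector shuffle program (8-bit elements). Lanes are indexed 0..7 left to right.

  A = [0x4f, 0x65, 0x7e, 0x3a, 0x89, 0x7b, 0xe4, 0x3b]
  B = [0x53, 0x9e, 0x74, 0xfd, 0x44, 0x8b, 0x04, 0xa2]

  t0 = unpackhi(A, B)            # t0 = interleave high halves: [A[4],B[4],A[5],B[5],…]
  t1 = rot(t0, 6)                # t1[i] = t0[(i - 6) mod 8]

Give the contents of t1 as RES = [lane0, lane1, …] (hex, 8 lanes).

RES = [0x7b, 0x8b, 0xe4, 0x04, 0x3b, 0xa2, 0x89, 0x44]

t0 = [0x89, 0x44, 0x7b, 0x8b, 0xe4, 0x04, 0x3b, 0xa2]
t1 = [0x7b, 0x8b, 0xe4, 0x04, 0x3b, 0xa2, 0x89, 0x44]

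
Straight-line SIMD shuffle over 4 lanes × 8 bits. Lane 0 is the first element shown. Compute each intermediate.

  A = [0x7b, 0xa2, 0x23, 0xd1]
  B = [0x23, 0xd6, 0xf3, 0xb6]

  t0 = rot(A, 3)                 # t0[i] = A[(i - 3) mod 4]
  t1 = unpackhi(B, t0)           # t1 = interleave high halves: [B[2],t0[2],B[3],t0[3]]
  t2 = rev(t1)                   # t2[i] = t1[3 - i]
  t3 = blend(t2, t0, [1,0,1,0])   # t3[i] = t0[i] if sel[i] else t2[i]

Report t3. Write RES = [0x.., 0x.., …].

RES = [ 0xa2  0xb6  0xd1  0xf3 ]

→ t0 |a2|23|d1|7b|
→ t1 |f3|d1|b6|7b|
→ t2 |7b|b6|d1|f3|
→ t3 |a2|b6|d1|f3|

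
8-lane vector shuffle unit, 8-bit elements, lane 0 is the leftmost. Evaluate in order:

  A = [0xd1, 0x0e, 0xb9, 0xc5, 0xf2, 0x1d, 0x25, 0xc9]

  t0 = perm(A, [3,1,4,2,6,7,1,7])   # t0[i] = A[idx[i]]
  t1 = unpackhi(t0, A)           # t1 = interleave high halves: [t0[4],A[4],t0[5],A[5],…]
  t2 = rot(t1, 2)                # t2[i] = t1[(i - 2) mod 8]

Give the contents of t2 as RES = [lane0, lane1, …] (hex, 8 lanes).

RES = [0xc9, 0xc9, 0x25, 0xf2, 0xc9, 0x1d, 0x0e, 0x25]

t0 = [0xc5, 0x0e, 0xf2, 0xb9, 0x25, 0xc9, 0x0e, 0xc9]
t1 = [0x25, 0xf2, 0xc9, 0x1d, 0x0e, 0x25, 0xc9, 0xc9]
t2 = [0xc9, 0xc9, 0x25, 0xf2, 0xc9, 0x1d, 0x0e, 0x25]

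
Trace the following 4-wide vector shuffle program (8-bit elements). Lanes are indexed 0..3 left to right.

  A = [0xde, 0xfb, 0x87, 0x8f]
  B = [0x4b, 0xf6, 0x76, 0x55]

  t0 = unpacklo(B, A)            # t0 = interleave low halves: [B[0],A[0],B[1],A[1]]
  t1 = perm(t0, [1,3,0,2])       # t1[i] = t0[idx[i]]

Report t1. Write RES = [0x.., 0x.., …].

RES = [0xde, 0xfb, 0x4b, 0xf6]

  t0: 4b de f6 fb
  t1: de fb 4b f6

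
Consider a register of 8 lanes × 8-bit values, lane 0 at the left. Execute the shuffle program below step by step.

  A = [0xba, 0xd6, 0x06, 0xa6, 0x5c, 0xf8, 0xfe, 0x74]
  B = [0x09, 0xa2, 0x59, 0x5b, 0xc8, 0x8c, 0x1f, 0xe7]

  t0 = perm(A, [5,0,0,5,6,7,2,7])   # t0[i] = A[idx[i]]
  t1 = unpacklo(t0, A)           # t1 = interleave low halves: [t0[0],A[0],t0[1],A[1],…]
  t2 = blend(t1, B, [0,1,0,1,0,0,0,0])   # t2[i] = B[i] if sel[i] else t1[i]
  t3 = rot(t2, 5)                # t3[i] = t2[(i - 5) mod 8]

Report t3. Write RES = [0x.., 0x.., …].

RES = [0x5b, 0xba, 0x06, 0xf8, 0xa6, 0xf8, 0xa2, 0xba]

t0 = [0xf8, 0xba, 0xba, 0xf8, 0xfe, 0x74, 0x06, 0x74]
t1 = [0xf8, 0xba, 0xba, 0xd6, 0xba, 0x06, 0xf8, 0xa6]
t2 = [0xf8, 0xa2, 0xba, 0x5b, 0xba, 0x06, 0xf8, 0xa6]
t3 = [0x5b, 0xba, 0x06, 0xf8, 0xa6, 0xf8, 0xa2, 0xba]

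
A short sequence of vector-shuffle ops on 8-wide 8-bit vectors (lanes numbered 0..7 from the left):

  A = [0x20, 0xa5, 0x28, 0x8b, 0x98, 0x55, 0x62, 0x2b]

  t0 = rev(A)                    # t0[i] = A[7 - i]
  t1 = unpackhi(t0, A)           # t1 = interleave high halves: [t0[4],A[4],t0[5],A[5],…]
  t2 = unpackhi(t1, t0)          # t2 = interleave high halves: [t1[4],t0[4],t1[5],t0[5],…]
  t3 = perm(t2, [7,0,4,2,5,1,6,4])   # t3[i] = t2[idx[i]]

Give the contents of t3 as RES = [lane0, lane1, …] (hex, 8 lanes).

RES = [0x20, 0xa5, 0x20, 0x62, 0xa5, 0x8b, 0x2b, 0x20]

→ t0 |2b|62|55|98|8b|28|a5|20|
→ t1 |8b|98|28|55|a5|62|20|2b|
→ t2 |a5|8b|62|28|20|a5|2b|20|
→ t3 |20|a5|20|62|a5|8b|2b|20|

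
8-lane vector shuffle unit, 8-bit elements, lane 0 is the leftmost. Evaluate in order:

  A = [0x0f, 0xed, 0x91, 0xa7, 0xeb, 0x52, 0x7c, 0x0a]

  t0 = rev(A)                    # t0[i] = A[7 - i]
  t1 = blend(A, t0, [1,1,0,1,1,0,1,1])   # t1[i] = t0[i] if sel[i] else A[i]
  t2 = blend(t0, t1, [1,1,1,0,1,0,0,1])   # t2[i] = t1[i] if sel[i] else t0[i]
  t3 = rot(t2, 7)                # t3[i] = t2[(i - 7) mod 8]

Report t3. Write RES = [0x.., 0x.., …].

RES = [0x7c, 0x91, 0xeb, 0xa7, 0x91, 0xed, 0x0f, 0x0a]

→ t0 |0a|7c|52|eb|a7|91|ed|0f|
→ t1 |0a|7c|91|eb|a7|52|ed|0f|
→ t2 |0a|7c|91|eb|a7|91|ed|0f|
→ t3 |7c|91|eb|a7|91|ed|0f|0a|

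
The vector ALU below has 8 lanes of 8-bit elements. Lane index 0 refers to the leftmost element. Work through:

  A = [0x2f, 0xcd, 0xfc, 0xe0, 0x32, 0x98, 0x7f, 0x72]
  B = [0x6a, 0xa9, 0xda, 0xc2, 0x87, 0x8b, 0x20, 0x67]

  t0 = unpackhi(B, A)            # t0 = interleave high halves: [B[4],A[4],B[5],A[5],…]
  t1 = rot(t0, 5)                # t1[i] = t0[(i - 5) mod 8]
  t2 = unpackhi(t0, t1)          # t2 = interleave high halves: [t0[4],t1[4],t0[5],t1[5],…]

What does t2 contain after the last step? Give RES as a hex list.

t0 = [0x87, 0x32, 0x8b, 0x98, 0x20, 0x7f, 0x67, 0x72]
t1 = [0x98, 0x20, 0x7f, 0x67, 0x72, 0x87, 0x32, 0x8b]
t2 = [0x20, 0x72, 0x7f, 0x87, 0x67, 0x32, 0x72, 0x8b]

RES = [0x20, 0x72, 0x7f, 0x87, 0x67, 0x32, 0x72, 0x8b]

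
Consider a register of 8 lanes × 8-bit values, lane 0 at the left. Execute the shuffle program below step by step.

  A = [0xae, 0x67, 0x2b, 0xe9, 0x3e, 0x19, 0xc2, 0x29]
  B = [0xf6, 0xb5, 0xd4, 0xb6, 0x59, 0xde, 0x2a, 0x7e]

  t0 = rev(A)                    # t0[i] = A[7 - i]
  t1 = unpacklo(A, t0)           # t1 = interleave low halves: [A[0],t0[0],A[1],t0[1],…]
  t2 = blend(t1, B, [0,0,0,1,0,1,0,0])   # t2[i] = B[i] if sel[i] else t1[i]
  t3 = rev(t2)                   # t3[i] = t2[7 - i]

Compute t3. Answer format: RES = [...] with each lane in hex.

RES = [ 0x3e  0xe9  0xde  0x2b  0xb6  0x67  0x29  0xae ]

t0 = [0x29, 0xc2, 0x19, 0x3e, 0xe9, 0x2b, 0x67, 0xae]
t1 = [0xae, 0x29, 0x67, 0xc2, 0x2b, 0x19, 0xe9, 0x3e]
t2 = [0xae, 0x29, 0x67, 0xb6, 0x2b, 0xde, 0xe9, 0x3e]
t3 = [0x3e, 0xe9, 0xde, 0x2b, 0xb6, 0x67, 0x29, 0xae]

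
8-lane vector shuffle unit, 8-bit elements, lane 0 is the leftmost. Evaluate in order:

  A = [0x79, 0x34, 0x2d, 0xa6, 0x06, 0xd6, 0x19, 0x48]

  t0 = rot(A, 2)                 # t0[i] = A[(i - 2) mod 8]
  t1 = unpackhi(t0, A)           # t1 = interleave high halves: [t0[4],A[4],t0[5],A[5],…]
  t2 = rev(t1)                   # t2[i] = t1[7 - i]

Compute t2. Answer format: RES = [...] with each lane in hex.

→ t0 |19|48|79|34|2d|a6|06|d6|
→ t1 |2d|06|a6|d6|06|19|d6|48|
→ t2 |48|d6|19|06|d6|a6|06|2d|

RES = [ 0x48  0xd6  0x19  0x06  0xd6  0xa6  0x06  0x2d ]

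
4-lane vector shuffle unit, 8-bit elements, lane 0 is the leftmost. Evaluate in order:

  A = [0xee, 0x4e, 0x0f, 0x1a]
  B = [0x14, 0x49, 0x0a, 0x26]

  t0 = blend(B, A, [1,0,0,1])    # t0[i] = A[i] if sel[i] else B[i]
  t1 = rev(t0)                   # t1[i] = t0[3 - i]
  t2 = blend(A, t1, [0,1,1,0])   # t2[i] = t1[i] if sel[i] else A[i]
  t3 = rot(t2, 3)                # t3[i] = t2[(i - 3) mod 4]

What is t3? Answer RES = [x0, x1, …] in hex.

RES = [0x0a, 0x49, 0x1a, 0xee]

→ t0 |ee|49|0a|1a|
→ t1 |1a|0a|49|ee|
→ t2 |ee|0a|49|1a|
→ t3 |0a|49|1a|ee|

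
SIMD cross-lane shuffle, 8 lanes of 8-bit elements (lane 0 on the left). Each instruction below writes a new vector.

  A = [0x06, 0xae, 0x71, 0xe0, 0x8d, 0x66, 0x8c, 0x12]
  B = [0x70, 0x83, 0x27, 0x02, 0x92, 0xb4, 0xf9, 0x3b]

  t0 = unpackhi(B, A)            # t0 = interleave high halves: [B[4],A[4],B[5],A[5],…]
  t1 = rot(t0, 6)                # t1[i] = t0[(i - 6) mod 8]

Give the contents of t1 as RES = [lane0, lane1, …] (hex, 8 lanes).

RES = [0xb4, 0x66, 0xf9, 0x8c, 0x3b, 0x12, 0x92, 0x8d]

→ t0 |92|8d|b4|66|f9|8c|3b|12|
→ t1 |b4|66|f9|8c|3b|12|92|8d|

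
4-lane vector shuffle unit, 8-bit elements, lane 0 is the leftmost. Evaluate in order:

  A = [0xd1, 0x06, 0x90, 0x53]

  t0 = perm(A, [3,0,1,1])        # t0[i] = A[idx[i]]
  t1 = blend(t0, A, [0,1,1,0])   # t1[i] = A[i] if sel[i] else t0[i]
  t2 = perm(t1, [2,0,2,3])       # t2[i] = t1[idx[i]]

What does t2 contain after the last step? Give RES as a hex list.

RES = [0x90, 0x53, 0x90, 0x06]

→ t0 |53|d1|06|06|
→ t1 |53|06|90|06|
→ t2 |90|53|90|06|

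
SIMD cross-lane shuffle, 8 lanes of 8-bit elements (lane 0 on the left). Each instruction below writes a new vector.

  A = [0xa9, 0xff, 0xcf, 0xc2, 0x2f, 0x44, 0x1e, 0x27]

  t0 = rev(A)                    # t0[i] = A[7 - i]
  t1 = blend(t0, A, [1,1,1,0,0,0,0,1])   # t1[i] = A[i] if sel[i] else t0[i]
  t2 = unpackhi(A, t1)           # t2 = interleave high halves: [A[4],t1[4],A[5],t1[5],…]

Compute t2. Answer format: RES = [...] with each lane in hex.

RES = [0x2f, 0xc2, 0x44, 0xcf, 0x1e, 0xff, 0x27, 0x27]

→ t0 |27|1e|44|2f|c2|cf|ff|a9|
→ t1 |a9|ff|cf|2f|c2|cf|ff|27|
→ t2 |2f|c2|44|cf|1e|ff|27|27|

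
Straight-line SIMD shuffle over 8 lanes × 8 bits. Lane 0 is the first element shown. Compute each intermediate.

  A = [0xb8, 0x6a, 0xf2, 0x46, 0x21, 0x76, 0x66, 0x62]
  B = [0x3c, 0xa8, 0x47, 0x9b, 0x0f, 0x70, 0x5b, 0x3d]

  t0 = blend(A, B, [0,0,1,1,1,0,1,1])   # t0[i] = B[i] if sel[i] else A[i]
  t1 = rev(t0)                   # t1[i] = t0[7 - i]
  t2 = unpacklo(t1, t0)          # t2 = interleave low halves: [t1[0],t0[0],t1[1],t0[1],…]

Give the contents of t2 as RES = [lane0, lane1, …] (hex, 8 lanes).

RES = [0x3d, 0xb8, 0x5b, 0x6a, 0x76, 0x47, 0x0f, 0x9b]

→ t0 |b8|6a|47|9b|0f|76|5b|3d|
→ t1 |3d|5b|76|0f|9b|47|6a|b8|
→ t2 |3d|b8|5b|6a|76|47|0f|9b|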